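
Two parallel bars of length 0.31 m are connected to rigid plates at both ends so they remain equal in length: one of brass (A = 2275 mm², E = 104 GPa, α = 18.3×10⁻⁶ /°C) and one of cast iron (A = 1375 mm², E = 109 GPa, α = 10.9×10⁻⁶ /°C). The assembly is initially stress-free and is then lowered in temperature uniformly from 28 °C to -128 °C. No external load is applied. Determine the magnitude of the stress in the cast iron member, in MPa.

σ ≈ 77 MPa (compressive)

Both members must finish at the same length. With the larger α, the brass tends to over-contract; the plates restrain it, putting the brass in tension and the cast iron in compression. With no external load the two internal forces are equal and opposite, magnitude P.
Compatibility of the two members (thermal + elastic change equal): (α₁ − α₂)ΔT = P·[1/(A₁E₁) + 1/(A₂E₂)].
|α₁ − α₂|·ΔT = 7.4×10⁻⁶ × 156 = 0.001154.
1/(A₁E₁) + 1/(A₂E₂) = 1/(2275×104×10³) + 1/(1375×109×10³) = 1.09×10⁻⁸ N⁻¹.
P = 0.001154 / 1.09×10⁻⁸ = 105900 N = 105.9 kN.
σ_{cast iron} = P/A₂ = 105900/1375 = 77.03 MPa, compressive.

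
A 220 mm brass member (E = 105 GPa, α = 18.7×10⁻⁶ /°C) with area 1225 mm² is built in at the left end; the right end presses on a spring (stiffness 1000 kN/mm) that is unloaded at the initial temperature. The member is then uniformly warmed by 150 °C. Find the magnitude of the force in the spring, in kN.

P ≈ 228 kN

If the spring were absent the member would lengthen by αΔT L = 18.7×10⁻⁶ × 150 × 220 = 0.6171 mm.
Let P be the compressive force at the spring. The member shortens elastically by PL/(AE) and the spring compresses by P/k; together these equal δ_free.
P [ L/(AE) + 1/k ] = δ_free → P [ 220/(1225×105×10³) + 1/(1000×10³) ] = 0.6171.
P = 0.6171 / 2.71×10⁻⁶ = 227700 N.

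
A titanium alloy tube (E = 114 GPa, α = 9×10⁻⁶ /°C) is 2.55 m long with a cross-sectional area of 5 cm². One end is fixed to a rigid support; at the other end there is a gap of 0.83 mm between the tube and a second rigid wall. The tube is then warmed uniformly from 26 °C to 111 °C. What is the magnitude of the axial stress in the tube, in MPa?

If the wall were absent the tube would grow by αΔT L = 9×10⁻⁶ × 85 × 2550 = 1.951 mm.
The gap closes (δ_free > 0.83 mm) and the wall then resists a further 1.951 − 0.83 = 1.121 mm of expansion.
That suppressed elongation corresponds to σ = E·Δ/L = 114×10³ × 1.121/2550 = 50.1 MPa.

σ ≈ 50.1 MPa (compressive)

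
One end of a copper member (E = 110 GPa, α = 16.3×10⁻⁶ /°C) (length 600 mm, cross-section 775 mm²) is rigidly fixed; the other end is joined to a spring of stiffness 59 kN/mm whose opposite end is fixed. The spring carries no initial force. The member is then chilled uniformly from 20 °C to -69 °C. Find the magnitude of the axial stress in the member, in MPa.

The unrestrained thermal change is αΔT L = 16.3×10⁻⁶ × 89 × 600 = 0.8704 mm.
Let P be the tensile force in the spring. The member extends elastically by PL/(AE) and the spring stretches by P/k; together these equal δ_free.
So P = δ_free / [L/(AE) + 1/k] = 0.8704 / [ 600/(775×110×10³) + 1/(59×10³) ].
P = 0.8704 / 2.399×10⁻⁵ = 36290 N.
σ = P/A = 36290/775 = 46.82 MPa.

σ ≈ 46.8 MPa (tensile)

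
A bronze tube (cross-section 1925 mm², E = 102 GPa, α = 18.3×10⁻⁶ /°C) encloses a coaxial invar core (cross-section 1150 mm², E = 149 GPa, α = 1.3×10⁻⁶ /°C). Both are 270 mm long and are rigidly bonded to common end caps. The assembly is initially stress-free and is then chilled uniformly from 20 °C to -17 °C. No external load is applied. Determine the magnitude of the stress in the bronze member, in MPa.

Both members must finish at the same length. With the larger α, the bronze tends to over-contract; the plates restrain it, putting the bronze in tension and the invar in compression. With no external load the two internal forces are equal and opposite, magnitude P.
Compatibility of the two members (thermal + elastic change equal): (α₁ − α₂)ΔT = P·[1/(A₁E₁) + 1/(A₂E₂)].
|α₁ − α₂|·ΔT = 17×10⁻⁶ × 37 = 0.000629.
1/(A₁E₁) + 1/(A₂E₂) = 1/(1925×102×10³) + 1/(1150×149×10³) = 1.093×10⁻⁸ N⁻¹.
So P = 0.000629 / 1.093×10⁻⁸ = 57.55 kN.
σ_{bronze} = P/A₁ = 57550/1925 = 29.9 MPa, tensile.

σ ≈ 29.9 MPa (tensile)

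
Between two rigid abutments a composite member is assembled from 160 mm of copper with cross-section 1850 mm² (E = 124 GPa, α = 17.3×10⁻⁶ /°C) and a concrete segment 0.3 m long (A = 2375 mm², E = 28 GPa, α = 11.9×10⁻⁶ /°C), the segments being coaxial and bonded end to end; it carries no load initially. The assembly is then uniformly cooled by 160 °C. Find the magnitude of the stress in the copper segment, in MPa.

Free thermal contraction of the whole bar: Σ αᵢΔT Lᵢ = 17.3×10⁻⁶×160×160 + 11.9×10⁻⁶×160×300 = 1.014 mm.
Since the ends are fixed, an axial force P builds up, equal in every segment, with P · Σ Lᵢ/(AᵢEᵢ) = δ_free.
Σ Lᵢ/(AᵢEᵢ) = 160/(1850×124×10³) + 300/(2375×28×10³) = 5.209×10⁻⁶ mm/N.
So P = 1.014 / 5.209×10⁻⁶ = 194.7 kN, tensile.
σ_{copper} = P / A = 194700 / 1850 = 105.2 MPa.

σ ≈ 105 MPa (tensile)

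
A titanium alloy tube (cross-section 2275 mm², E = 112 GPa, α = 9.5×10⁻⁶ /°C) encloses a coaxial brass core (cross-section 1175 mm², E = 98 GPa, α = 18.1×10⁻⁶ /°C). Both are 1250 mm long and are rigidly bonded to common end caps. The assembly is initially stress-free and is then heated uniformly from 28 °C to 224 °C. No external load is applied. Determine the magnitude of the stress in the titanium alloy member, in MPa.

The brass has the larger α, so on heating it would change length more than the titanium alloy if both were free. The rigid plates force a common final length, so the brass is put into compression and the titanium alloy into tension, with equal and opposite forces P (no external load).
Compatibility of the two members (thermal + elastic change equal): (α₁ − α₂)ΔT = P·[1/(A₁E₁) + 1/(A₂E₂)].
|α₁ − α₂|·ΔT = 8.6×10⁻⁶ × 196 = 0.001686.
1/(A₁E₁) + 1/(A₂E₂) = 1/(2275×112×10³) + 1/(1175×98×10³) = 1.261×10⁻⁸ N⁻¹.
P = 0.001686 / 1.261×10⁻⁸ = 133700 N = 133.7 kN.
σ_{titanium alloy} = P/A₁ = 133700/2275 = 58.76 MPa, tensile.

σ ≈ 58.8 MPa (tensile)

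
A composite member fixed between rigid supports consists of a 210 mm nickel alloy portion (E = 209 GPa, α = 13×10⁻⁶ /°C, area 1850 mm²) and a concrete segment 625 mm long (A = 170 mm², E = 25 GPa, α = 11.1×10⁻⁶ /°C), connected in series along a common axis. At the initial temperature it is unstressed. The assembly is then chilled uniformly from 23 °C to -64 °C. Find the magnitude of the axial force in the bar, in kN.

P ≈ 5.7 kN (tensile)

With the walls removed the bar would change length by δ_free = Σ αᵢΔT Lᵢ = 13×10⁻⁶×87×210 + 11.1×10⁻⁶×87×625 = 0.8411 mm.
The rigid supports impose zero overall length change; the single axial force P common to all segments must satisfy P Σ Lᵢ/(AᵢEᵢ) = δ_free.
Σ Lᵢ/(AᵢEᵢ) = 210/(1850×209×10³) + 625/(170×25×10³) = 0.0001476 mm/N.
Hence P = δ_free / Σ(L/AE) = 0.8411/0.0001476 = 5.698 kN (tensile).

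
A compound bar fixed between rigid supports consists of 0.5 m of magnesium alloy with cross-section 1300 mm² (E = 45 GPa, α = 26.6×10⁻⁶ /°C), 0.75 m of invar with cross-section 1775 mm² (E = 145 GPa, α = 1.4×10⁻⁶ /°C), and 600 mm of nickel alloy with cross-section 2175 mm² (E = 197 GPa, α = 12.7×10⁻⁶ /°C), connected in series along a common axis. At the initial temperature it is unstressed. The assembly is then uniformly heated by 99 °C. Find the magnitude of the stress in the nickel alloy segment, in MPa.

Free thermal expansion of the whole bar: Σ αᵢΔT Lᵢ = 26.6×10⁻⁶×99×500 + 1.4×10⁻⁶×99×750 + 12.7×10⁻⁶×99×600 = 2.175 mm.
The rigid supports impose zero overall length change; the single axial force P common to all segments must satisfy P Σ Lᵢ/(AᵢEᵢ) = δ_free.
Σ Lᵢ/(AᵢEᵢ) = 500/(1300×45×10³) + 750/(1775×145×10³) + 600/(2175×197×10³) = 1.286×10⁻⁵ mm/N.
Hence P = δ_free / Σ(L/AE) = 2.175/1.286×10⁻⁵ = 169.1 kN (compressive).
σ_{nickel alloy} = P / A = 169100 / 2175 = 77.75 MPa.

σ ≈ 77.8 MPa (compressive)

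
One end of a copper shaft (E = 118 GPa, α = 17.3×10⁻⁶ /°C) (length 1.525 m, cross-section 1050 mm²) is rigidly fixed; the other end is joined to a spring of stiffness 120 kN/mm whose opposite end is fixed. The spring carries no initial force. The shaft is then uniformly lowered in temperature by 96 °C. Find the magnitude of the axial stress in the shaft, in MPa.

If the spring were absent the shaft would shorten by αΔT L = 17.3×10⁻⁶ × 96 × 1525 = 2.533 mm.
With a force P in the spring, the elastic change of the shaft is PL/(AE) and that of the spring is P/k; compatibility requires their sum to equal δ_free.
P [ L/(AE) + 1/k ] = δ_free → P [ 1525/(1050×118×10³) + 1/(120×10³) ] = 2.533.
P = 2.533 / 2.064×10⁻⁵ = 122700 N.
σ = P/A = 122700/1050 = 116.9 MPa.

σ ≈ 117 MPa (tensile)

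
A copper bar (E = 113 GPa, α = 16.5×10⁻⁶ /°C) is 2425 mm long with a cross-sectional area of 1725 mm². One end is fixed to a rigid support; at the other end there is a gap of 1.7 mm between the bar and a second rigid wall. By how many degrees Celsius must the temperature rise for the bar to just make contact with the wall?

The gap closes when αΔT L = 1.7 mm, since the bar is still unstressed at that instant.
So ΔT = g/(αL) = 1.7/(16.5×10⁻⁶ × 2425) = 42.49 °C.

ΔT ≈ 42.5 °C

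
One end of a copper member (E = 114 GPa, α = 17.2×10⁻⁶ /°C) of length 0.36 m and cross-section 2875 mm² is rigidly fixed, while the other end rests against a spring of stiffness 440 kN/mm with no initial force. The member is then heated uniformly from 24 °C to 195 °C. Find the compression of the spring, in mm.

δ ≈ 0.714 mm

Free thermal expansion: δ_free = αΔT L = 17.2×10⁻⁶ × 171 × 360 = 1.059 mm.
Let P be the compressive force at the spring. The member shortens elastically by PL/(AE) and the spring compresses by P/k; together these equal δ_free.
So P = δ_free / [L/(AE) + 1/k] = 1.059 / [ 360/(2875×114×10³) + 1/(440×10³) ].
P = 1.059 / 3.371×10⁻⁶ = 314100 N.
Spring compression = P/k = 314100/(440×10³) = 0.7138 mm.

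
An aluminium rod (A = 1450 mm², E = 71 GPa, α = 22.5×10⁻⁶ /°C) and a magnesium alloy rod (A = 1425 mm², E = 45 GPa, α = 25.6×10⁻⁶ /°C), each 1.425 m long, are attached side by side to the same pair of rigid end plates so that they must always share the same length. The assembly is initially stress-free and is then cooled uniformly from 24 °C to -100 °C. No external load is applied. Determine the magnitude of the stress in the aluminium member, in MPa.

The magnesium alloy has the larger α, so on cooling it would change length more than the aluminium if both were free. The rigid plates force a common final length, so the magnesium alloy is put into tension and the aluminium into compression, with equal and opposite forces P (no external load).
Compatibility of the two members (thermal + elastic change equal): (α₁ − α₂)ΔT = P·[1/(A₁E₁) + 1/(A₂E₂)].
|α₁ − α₂|·ΔT = 3.1×10⁻⁶ × 124 = 0.0003844.
1/(A₁E₁) + 1/(A₂E₂) = 1/(1450×71×10³) + 1/(1425×45×10³) = 2.531×10⁻⁸ N⁻¹.
P = 0.0003844 / 2.531×10⁻⁸ = 15190 N = 15.19 kN.
σ_{aluminium} = P/A₁ = 15190/1450 = 10.48 MPa, compressive.

σ ≈ 10.5 MPa (compressive)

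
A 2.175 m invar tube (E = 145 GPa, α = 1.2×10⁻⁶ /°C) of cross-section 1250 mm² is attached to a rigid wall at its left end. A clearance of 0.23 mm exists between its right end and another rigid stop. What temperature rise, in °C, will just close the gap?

Contact occurs when the free expansion equals the gap: αΔT L = 0.23 mm.
ΔT = 0.23 / (1.2×10⁻⁶ × 2175) = 88.12 °C.

ΔT ≈ 88.1 °C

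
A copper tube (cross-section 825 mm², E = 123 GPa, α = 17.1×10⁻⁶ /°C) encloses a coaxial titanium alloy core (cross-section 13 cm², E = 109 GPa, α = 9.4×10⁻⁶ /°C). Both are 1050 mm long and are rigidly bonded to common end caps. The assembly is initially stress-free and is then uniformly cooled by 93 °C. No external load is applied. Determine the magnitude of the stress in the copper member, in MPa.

σ ≈ 51.3 MPa (tensile)

Equilibrium of a rigid end plate with no external load gives equal and opposite internal forces ±P in the two members. Since α_{copper} > α_{titanium alloy}, cooling drives the copper into tension and the titanium alloy into compression.
Equating the net (thermal + elastic) strains gives |α₁ − α₂|·ΔT = P·[1/(A₁E₁) + 1/(A₂E₂)].
|α₁ − α₂|·ΔT = 7.7×10⁻⁶ × 93 = 0.0007161.
1/(A₁E₁) + 1/(A₂E₂) = 1/(825×123×10³) + 1/(1300×109×10³) = 1.691×10⁻⁸ N⁻¹.
P = 0.0007161 / 1.691×10⁻⁸ = 42340 N = 42.34 kN.
σ_{copper} = P/A₁ = 42340/825 = 51.33 MPa, tensile.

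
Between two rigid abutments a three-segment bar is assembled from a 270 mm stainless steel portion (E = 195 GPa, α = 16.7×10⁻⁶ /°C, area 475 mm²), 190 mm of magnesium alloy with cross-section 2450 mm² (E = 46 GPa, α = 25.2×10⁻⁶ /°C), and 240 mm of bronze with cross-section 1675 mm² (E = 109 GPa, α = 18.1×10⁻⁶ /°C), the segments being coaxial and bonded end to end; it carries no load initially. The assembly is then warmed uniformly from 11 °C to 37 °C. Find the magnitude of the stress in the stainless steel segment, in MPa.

σ ≈ 126 MPa (compressive)

Free thermal expansion of the whole bar: Σ αᵢΔT Lᵢ = 16.7×10⁻⁶×26×270 + 25.2×10⁻⁶×26×190 + 18.1×10⁻⁶×26×240 = 0.3547 mm.
The walls prevent any net length change, so an axial force P (same in every segment) develops. Compatibility: P · Σ Lᵢ/(AᵢEᵢ) = δ_free.
The series flexibility is Σ Lᵢ/(AᵢEᵢ) = 270/(475×195×10³) + 190/(2450×46×10³) + 240/(1675×109×10³) = 5.915×10⁻⁶ mm/N.
Hence P = δ_free / Σ(L/AE) = 0.3547/5.915×10⁻⁶ = 59.96 kN (compressive).
σ_{stainless steel} = P / A = 59960 / 475 = 126.2 MPa.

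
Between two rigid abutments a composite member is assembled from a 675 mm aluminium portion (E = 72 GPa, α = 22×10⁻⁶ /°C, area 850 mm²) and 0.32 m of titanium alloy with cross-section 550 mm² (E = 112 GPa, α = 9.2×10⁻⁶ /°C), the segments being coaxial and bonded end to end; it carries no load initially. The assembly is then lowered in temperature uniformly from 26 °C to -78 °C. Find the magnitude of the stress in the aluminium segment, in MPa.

Free thermal contraction of the whole bar: Σ αᵢΔT Lᵢ = 22×10⁻⁶×104×675 + 9.2×10⁻⁶×104×320 = 1.851 mm.
The walls prevent any net length change, so an axial force P (same in every segment) develops. Compatibility: P · Σ Lᵢ/(AᵢEᵢ) = δ_free.
Σ Lᵢ/(AᵢEᵢ) = 675/(850×72×10³) + 320/(550×112×10³) = 1.622×10⁻⁵ mm/N.
P = 1.851 / 1.622×10⁻⁵ = 114100 N = 114.1 kN, tensile.
σ_{aluminium} = P / A = 114100 / 850 = 134.2 MPa.

σ ≈ 134 MPa (tensile)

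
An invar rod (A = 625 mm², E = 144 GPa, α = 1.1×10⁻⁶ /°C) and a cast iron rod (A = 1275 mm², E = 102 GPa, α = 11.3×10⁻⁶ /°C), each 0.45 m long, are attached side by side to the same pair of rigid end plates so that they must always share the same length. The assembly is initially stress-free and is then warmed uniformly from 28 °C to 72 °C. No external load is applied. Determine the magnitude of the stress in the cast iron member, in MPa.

The cast iron has the larger α, so on heating it would change length more than the invar if both were free. The rigid plates force a common final length, so the cast iron is put into compression and the invar into tension, with equal and opposite forces P (no external load).
Equating the net (thermal + elastic) strains gives |α₁ − α₂|·ΔT = P·[1/(A₁E₁) + 1/(A₂E₂)].
|α₁ − α₂|·ΔT = 10.2×10⁻⁶ × 44 = 0.0004488.
1/(A₁E₁) + 1/(A₂E₂) = 1/(625×144×10³) + 1/(1275×102×10³) = 1.88×10⁻⁸ N⁻¹.
So P = 0.0004488 / 1.88×10⁻⁸ = 23.87 kN.
σ_{cast iron} = P/A₂ = 23870/1275 = 18.72 MPa, compressive.

σ ≈ 18.7 MPa (compressive)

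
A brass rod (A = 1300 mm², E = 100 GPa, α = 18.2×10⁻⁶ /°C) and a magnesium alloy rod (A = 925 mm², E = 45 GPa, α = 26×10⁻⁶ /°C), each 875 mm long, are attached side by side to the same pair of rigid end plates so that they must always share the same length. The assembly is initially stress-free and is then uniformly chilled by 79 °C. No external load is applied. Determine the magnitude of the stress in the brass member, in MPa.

Equilibrium of a rigid end plate with no external load gives equal and opposite internal forces ±P in the two members. Since α_{magnesium alloy} > α_{brass}, cooling drives the magnesium alloy into tension and the brass into compression.
Compatibility of the two members (thermal + elastic change equal): (α₁ − α₂)ΔT = P·[1/(A₁E₁) + 1/(A₂E₂)].
|α₁ − α₂|·ΔT = 7.8×10⁻⁶ × 79 = 0.0006162.
1/(A₁E₁) + 1/(A₂E₂) = 1/(1300×100×10³) + 1/(925×45×10³) = 3.172×10⁻⁸ N⁻¹.
P = 0.0006162 / 3.172×10⁻⁸ = 19430 N = 19.43 kN.
σ_{brass} = P/A₁ = 19430/1300 = 14.94 MPa, compressive.

σ ≈ 14.9 MPa (compressive)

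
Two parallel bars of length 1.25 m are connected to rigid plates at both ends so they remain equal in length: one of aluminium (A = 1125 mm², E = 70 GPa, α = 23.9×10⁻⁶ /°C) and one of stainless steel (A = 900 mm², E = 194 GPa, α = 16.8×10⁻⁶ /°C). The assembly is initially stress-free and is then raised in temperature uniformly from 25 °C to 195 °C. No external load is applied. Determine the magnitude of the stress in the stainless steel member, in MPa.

σ ≈ 72.8 MPa (tensile)

Equilibrium of a rigid end plate with no external load gives equal and opposite internal forces ±P in the two members. Since α_{aluminium} > α_{stainless steel}, heating drives the aluminium into compression and the stainless steel into tension.
Equating the net (thermal + elastic) strains gives |α₁ − α₂|·ΔT = P·[1/(A₁E₁) + 1/(A₂E₂)].
|α₁ − α₂|·ΔT = 7.1×10⁻⁶ × 170 = 0.001207.
1/(A₁E₁) + 1/(A₂E₂) = 1/(1125×70×10³) + 1/(900×194×10³) = 1.843×10⁻⁸ N⁻¹.
So P = 0.001207 / 1.843×10⁻⁸ = 65.51 kN.
σ_{stainless steel} = P/A₂ = 65510/900 = 72.78 MPa, tensile.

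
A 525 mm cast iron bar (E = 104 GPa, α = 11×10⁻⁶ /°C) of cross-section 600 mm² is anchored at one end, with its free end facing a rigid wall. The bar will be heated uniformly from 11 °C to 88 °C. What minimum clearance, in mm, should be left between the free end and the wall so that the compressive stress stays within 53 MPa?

Free expansion if unrestrained: δ_free = αΔT L = 11×10⁻⁶ × 77 × 525 = 0.4447 mm.
At the allowable stress the elastic shortening the wall may impose is σL/E = 53 × 525 / (104×10³) = 0.2675 mm.
The gap must absorb the remainder: g_min = 0.4447 − 0.2675 = 0.1771 mm.

g ≈ 0.177 mm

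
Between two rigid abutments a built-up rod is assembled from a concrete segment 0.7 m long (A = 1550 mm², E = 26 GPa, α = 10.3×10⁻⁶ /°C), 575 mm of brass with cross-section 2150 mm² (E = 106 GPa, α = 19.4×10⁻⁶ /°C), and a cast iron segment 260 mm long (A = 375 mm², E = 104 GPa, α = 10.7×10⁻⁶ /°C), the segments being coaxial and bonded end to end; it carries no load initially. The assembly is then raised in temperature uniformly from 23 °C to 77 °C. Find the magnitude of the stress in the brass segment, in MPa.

Free thermal expansion of the whole bar: Σ αᵢΔT Lᵢ = 10.3×10⁻⁶×54×700 + 19.4×10⁻⁶×54×575 + 10.7×10⁻⁶×54×260 = 1.142 mm.
The walls prevent any net length change, so an axial force P (same in every segment) develops. Compatibility: P · Σ Lᵢ/(AᵢEᵢ) = δ_free.
Σ Lᵢ/(AᵢEᵢ) = 700/(1550×26×10³) + 575/(2150×106×10³) + 260/(375×104×10³) = 2.656×10⁻⁵ mm/N.
P = 1.142 / 2.656×10⁻⁵ = 43000 N = 43 kN, compressive.
σ_{brass} = P / A = 43000 / 2150 = 20 MPa.

σ ≈ 20 MPa (compressive)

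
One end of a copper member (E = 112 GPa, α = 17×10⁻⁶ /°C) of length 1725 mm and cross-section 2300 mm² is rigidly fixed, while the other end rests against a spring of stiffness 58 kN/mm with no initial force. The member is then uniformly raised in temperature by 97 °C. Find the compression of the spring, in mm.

δ ≈ 2.05 mm

The unrestrained thermal change is αΔT L = 17×10⁻⁶ × 97 × 1725 = 2.845 mm.
Let P be the compressive force at the spring. The member shortens elastically by PL/(AE) and the spring compresses by P/k; together these equal δ_free.
So P = δ_free / [L/(AE) + 1/k] = 2.845 / [ 1725/(2300×112×10³) + 1/(58×10³) ].
P = 2.845 / 2.394×10⁻⁵ = 118800 N.
Spring compression = P/k = 118800/(58×10³) = 2.049 mm.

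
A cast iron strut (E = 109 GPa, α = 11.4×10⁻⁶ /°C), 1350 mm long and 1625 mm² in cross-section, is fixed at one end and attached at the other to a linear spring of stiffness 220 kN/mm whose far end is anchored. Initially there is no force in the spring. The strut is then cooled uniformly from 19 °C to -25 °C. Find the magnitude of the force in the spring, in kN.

P ≈ 55.7 kN

The unrestrained thermal change is αΔT L = 11.4×10⁻⁶ × 44 × 1350 = 0.6772 mm.
With a force P in the spring, the elastic change of the strut is PL/(AE) and that of the spring is P/k; compatibility requires their sum to equal δ_free.
So P = δ_free / [L/(AE) + 1/k] = 0.6772 / [ 1350/(1625×109×10³) + 1/(220×10³) ].
P = 0.6772 / 1.217×10⁻⁵ = 55650 N.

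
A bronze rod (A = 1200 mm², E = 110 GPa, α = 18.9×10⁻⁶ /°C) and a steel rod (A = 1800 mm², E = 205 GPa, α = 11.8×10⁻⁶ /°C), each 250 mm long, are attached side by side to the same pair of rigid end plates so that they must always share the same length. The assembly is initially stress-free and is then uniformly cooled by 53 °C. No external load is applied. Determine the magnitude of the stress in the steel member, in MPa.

Both members must finish at the same length. With the larger α, the bronze tends to over-contract; the plates restrain it, putting the bronze in tension and the steel in compression. With no external load the two internal forces are equal and opposite, magnitude P.
Equating the net (thermal + elastic) strains gives |α₁ − α₂|·ΔT = P·[1/(A₁E₁) + 1/(A₂E₂)].
|α₁ − α₂|·ΔT = 7.1×10⁻⁶ × 53 = 0.0003763.
1/(A₁E₁) + 1/(A₂E₂) = 1/(1200×110×10³) + 1/(1800×205×10³) = 1.029×10⁻⁸ N⁻¹.
P = 0.0003763 / 1.029×10⁻⁸ = 36580 N = 36.58 kN.
σ_{steel} = P/A₂ = 36580/1800 = 20.32 MPa, compressive.

σ ≈ 20.3 MPa (compressive)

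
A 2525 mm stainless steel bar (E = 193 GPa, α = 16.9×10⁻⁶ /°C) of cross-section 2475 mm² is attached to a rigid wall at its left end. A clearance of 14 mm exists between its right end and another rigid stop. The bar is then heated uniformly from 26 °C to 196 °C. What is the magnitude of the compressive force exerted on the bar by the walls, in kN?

Free thermal elongation = αΔT L = 16.9×10⁻⁶ × 170 × 2525 = 7.254 mm.
This is smaller than the 14 mm clearance, so the bar expands freely without reaching the stop — the stress is zero.

P ≈ 0 kN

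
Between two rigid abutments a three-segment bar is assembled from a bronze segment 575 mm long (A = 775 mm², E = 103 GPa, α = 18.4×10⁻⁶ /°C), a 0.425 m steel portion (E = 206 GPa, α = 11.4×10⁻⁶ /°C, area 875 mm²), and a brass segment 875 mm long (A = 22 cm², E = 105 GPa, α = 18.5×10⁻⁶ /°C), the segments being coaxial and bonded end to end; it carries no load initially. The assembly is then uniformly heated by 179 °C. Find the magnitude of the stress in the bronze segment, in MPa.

Free thermal expansion of the whole bar: Σ αᵢΔT Lᵢ = 18.4×10⁻⁶×179×575 + 11.4×10⁻⁶×179×425 + 18.5×10⁻⁶×179×875 = 5.659 mm.
The rigid supports impose zero overall length change; the single axial force P common to all segments must satisfy P Σ Lᵢ/(AᵢEᵢ) = δ_free.
The series flexibility is Σ Lᵢ/(AᵢEᵢ) = 575/(775×103×10³) + 425/(875×206×10³) + 875/(2200×105×10³) = 1.335×10⁻⁵ mm/N.
So P = 5.659 / 1.335×10⁻⁵ = 423.9 kN, compressive.
σ_{bronze} = P / A = 423900 / 775 = 547 MPa.

σ ≈ 547 MPa (compressive)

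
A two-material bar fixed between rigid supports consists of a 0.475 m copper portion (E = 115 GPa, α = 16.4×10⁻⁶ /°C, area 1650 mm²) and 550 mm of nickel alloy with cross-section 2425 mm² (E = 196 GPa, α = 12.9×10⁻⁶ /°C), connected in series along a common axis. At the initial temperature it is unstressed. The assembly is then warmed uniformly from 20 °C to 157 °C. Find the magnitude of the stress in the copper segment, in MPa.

σ ≈ 338 MPa (compressive)

With the walls removed the bar would change length by δ_free = Σ αᵢΔT Lᵢ = 16.4×10⁻⁶×137×475 + 12.9×10⁻⁶×137×550 = 2.039 mm.
The rigid supports impose zero overall length change; the single axial force P common to all segments must satisfy P Σ Lᵢ/(AᵢEᵢ) = δ_free.
Σ Lᵢ/(AᵢEᵢ) = 475/(1650×115×10³) + 550/(2425×196×10³) = 3.66×10⁻⁶ mm/N.
So P = 2.039 / 3.66×10⁻⁶ = 557.1 kN, compressive.
σ_{copper} = P / A = 557100 / 1650 = 337.6 MPa.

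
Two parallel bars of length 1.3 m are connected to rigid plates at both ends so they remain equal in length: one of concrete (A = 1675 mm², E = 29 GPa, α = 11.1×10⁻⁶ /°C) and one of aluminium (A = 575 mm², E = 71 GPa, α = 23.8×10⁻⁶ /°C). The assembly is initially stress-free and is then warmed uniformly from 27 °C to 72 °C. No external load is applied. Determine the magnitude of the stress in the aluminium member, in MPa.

Both members must finish at the same length. With the larger α, the aluminium tends to over-expand; the plates restrain it, putting the aluminium in compression and the concrete in tension. With no external load the two internal forces are equal and opposite, magnitude P.
Setting the final lengths equal and cancelling L: (α₁ − α₂)ΔT = P/(A₁E₁) + P/(A₂E₂).
|α₁ − α₂|·ΔT = 12.7×10⁻⁶ × 45 = 0.0005715.
1/(A₁E₁) + 1/(A₂E₂) = 1/(1675×29×10³) + 1/(575×71×10³) = 4.508×10⁻⁸ N⁻¹.
P = 0.0005715 / 4.508×10⁻⁸ = 12680 N = 12.68 kN.
σ_{aluminium} = P/A₂ = 12680/575 = 22.05 MPa, compressive.

σ ≈ 22 MPa (compressive)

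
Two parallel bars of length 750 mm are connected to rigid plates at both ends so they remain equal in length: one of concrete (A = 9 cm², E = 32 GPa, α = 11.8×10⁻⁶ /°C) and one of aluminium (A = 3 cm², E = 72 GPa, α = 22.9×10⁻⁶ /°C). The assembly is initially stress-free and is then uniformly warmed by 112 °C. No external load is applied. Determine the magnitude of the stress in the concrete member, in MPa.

Both members must finish at the same length. With the larger α, the aluminium tends to over-expand; the plates restrain it, putting the aluminium in compression and the concrete in tension. With no external load the two internal forces are equal and opposite, magnitude P.
Equating the net (thermal + elastic) strains gives |α₁ − α₂|·ΔT = P·[1/(A₁E₁) + 1/(A₂E₂)].
|α₁ − α₂|·ΔT = 11.1×10⁻⁶ × 112 = 0.001243.
1/(A₁E₁) + 1/(A₂E₂) = 1/(900×32×10³) + 1/(300×72×10³) = 8.102×10⁻⁸ N⁻¹.
P = 0.001243 / 8.102×10⁻⁸ = 15340 N = 15.34 kN.
σ_{concrete} = P/A₁ = 15340/900 = 17.05 MPa, tensile.

σ ≈ 17 MPa (tensile)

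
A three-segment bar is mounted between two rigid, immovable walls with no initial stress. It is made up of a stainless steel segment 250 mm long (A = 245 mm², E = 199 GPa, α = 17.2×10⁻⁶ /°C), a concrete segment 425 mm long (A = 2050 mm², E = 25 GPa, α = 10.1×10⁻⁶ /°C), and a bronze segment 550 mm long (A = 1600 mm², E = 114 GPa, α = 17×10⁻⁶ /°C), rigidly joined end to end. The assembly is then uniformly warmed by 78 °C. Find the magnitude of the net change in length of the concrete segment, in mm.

Free thermal expansion of the whole bar: Σ αᵢΔT Lᵢ = 17.2×10⁻⁶×78×250 + 10.1×10⁻⁶×78×425 + 17×10⁻⁶×78×550 = 1.4 mm.
The rigid supports impose zero overall length change; the single axial force P common to all segments must satisfy P Σ Lᵢ/(AᵢEᵢ) = δ_free.
The series flexibility is Σ Lᵢ/(AᵢEᵢ) = 250/(245×199×10³) + 425/(2050×25×10³) + 550/(1600×114×10³) = 1.644×10⁻⁵ mm/N.
P = 1.4 / 1.644×10⁻⁵ = 85150 N = 85.15 kN, compressive.
For the concrete segment, free thermal change = 10.1×10⁻⁶×78×425 = 0.3348 mm and elastic change from P = 85150×425/(2050×25×10³) = 0.7061 mm; these oppose, so the net change is 0.371 mm (segment shortens).

|ΔL| ≈ 0.371 mm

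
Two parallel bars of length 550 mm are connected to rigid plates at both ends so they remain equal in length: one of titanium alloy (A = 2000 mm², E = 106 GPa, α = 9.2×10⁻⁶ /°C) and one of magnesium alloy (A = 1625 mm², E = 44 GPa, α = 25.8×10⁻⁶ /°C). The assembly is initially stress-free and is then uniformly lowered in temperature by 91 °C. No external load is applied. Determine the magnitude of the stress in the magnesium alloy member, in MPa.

σ ≈ 49.7 MPa (tensile)

Both members must finish at the same length. With the larger α, the magnesium alloy tends to over-contract; the plates restrain it, putting the magnesium alloy in tension and the titanium alloy in compression. With no external load the two internal forces are equal and opposite, magnitude P.
Equating the net (thermal + elastic) strains gives |α₁ − α₂|·ΔT = P·[1/(A₁E₁) + 1/(A₂E₂)].
|α₁ − α₂|·ΔT = 16.6×10⁻⁶ × 91 = 0.001511.
1/(A₁E₁) + 1/(A₂E₂) = 1/(2000×106×10³) + 1/(1625×44×10³) = 1.87×10⁻⁸ N⁻¹.
So P = 0.001511 / 1.87×10⁻⁸ = 80.77 kN.
σ_{magnesium alloy} = P/A₂ = 80770/1625 = 49.7 MPa, tensile.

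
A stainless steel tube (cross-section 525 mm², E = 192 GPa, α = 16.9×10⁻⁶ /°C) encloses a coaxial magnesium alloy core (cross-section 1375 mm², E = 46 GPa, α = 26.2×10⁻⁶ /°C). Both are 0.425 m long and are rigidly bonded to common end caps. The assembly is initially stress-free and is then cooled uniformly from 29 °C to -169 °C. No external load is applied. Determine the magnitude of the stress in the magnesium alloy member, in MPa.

σ ≈ 52 MPa (tensile)

The magnesium alloy has the larger α, so on cooling it would change length more than the stainless steel if both were free. The rigid plates force a common final length, so the magnesium alloy is put into tension and the stainless steel into compression, with equal and opposite forces P (no external load).
Setting the final lengths equal and cancelling L: (α₁ − α₂)ΔT = P/(A₁E₁) + P/(A₂E₂).
|α₁ − α₂|·ΔT = 9.3×10⁻⁶ × 198 = 0.001841.
1/(A₁E₁) + 1/(A₂E₂) = 1/(525×192×10³) + 1/(1375×46×10³) = 2.573×10⁻⁸ N⁻¹.
So P = 0.001841 / 2.573×10⁻⁸ = 71.56 kN.
σ_{magnesium alloy} = P/A₂ = 71560/1375 = 52.05 MPa, tensile.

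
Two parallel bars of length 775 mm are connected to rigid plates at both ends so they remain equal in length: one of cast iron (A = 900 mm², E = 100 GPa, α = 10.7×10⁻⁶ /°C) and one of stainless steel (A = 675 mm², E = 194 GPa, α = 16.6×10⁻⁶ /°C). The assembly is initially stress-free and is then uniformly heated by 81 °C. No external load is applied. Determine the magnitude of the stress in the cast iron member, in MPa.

Equilibrium of a rigid end plate with no external load gives equal and opposite internal forces ±P in the two members. Since α_{stainless steel} > α_{cast iron}, heating drives the stainless steel into compression and the cast iron into tension.
Setting the final lengths equal and cancelling L: (α₁ − α₂)ΔT = P/(A₁E₁) + P/(A₂E₂).
|α₁ − α₂|·ΔT = 5.9×10⁻⁶ × 81 = 0.0004779.
1/(A₁E₁) + 1/(A₂E₂) = 1/(900×100×10³) + 1/(675×194×10³) = 1.875×10⁻⁸ N⁻¹.
P = 0.0004779 / 1.875×10⁻⁸ = 25490 N = 25.49 kN.
σ_{cast iron} = P/A₁ = 25490/900 = 28.32 MPa, tensile.

σ ≈ 28.3 MPa (tensile)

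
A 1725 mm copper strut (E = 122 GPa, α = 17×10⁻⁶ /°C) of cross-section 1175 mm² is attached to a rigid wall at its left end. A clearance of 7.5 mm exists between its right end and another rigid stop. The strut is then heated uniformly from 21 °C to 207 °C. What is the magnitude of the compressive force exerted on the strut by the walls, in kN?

If the wall were absent the strut would grow by αΔT L = 17×10⁻⁶ × 186 × 1725 = 5.454 mm.
This is smaller than the 7.5 mm clearance, so the strut expands freely without reaching the stop — the stress is zero.

P ≈ 0 kN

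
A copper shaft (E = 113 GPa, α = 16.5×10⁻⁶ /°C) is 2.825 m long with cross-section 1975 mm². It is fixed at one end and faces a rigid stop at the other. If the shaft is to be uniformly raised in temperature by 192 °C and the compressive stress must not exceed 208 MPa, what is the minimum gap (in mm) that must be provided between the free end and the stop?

Free expansion if unrestrained: δ_free = αΔT L = 16.5×10⁻⁶ × 192 × 2825 = 8.95 mm.
At the allowable stress the elastic shortening the wall may impose is σL/E = 208 × 2825 / (113×10³) = 5.2 mm.
So the gap has to take up the difference, g_min = δ_free − σL/E = 8.95 − 5.2 = 3.75 mm.

g ≈ 3.75 mm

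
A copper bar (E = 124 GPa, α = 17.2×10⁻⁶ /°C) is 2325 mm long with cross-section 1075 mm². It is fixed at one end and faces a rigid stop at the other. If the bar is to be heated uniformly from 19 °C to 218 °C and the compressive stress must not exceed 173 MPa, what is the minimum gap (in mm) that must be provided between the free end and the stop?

g ≈ 4.71 mm

With no wall the bar would lengthen by αΔT L = 17.2×10⁻⁶ × 199 × 2325 = 7.958 mm.
At the allowable stress the elastic shortening the wall may impose is σL/E = 173 × 2325 / (124×10³) = 3.244 mm.
So the gap has to take up the difference, g_min = δ_free − σL/E = 7.958 − 3.244 = 4.714 mm.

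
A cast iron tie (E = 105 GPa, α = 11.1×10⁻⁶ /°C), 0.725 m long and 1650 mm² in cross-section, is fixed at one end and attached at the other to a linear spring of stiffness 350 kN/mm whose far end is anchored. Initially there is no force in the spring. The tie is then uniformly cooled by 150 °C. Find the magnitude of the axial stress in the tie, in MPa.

σ ≈ 104 MPa (tensile)

The unrestrained thermal change is αΔT L = 11.1×10⁻⁶ × 150 × 725 = 1.207 mm.
Let P be the tensile force in the spring. The tie extends elastically by PL/(AE) and the spring stretches by P/k; together these equal δ_free.
P [ L/(AE) + 1/k ] = δ_free → P [ 725/(1650×105×10³) + 1/(350×10³) ] = 1.207.
P = 1.207 / 7.042×10⁻⁶ = 171400 N.
σ = P/A = 171400/1650 = 103.9 MPa.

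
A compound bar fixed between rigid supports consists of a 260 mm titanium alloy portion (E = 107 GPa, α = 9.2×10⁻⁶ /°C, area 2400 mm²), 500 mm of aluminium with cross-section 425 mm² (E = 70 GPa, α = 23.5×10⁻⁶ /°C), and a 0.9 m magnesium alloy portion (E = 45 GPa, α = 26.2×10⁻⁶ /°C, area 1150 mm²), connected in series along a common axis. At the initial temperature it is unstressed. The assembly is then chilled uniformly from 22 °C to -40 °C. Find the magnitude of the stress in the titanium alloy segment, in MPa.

If the supports were absent, the total length change would be Σ αᵢΔT Lᵢ = 9.2×10⁻⁶×62×260 + 23.5×10⁻⁶×62×500 + 26.2×10⁻⁶×62×900 = 2.339 mm.
The rigid supports impose zero overall length change; the single axial force P common to all segments must satisfy P Σ Lᵢ/(AᵢEᵢ) = δ_free.
The series flexibility is Σ Lᵢ/(AᵢEᵢ) = 260/(2400×107×10³) + 500/(425×70×10³) + 900/(1150×45×10³) = 3.521×10⁻⁵ mm/N.
Hence P = δ_free / Σ(L/AE) = 2.339/3.521×10⁻⁵ = 66.42 kN (tensile).
σ_{titanium alloy} = P / A = 66420 / 2400 = 27.68 MPa.

σ ≈ 27.7 MPa (tensile)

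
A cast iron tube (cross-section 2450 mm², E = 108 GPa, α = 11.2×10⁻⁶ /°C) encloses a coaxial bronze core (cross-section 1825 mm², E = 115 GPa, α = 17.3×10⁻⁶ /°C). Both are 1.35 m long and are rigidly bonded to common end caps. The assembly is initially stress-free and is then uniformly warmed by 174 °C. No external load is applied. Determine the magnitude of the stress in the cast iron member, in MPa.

The bronze has the larger α, so on heating it would change length more than the cast iron if both were free. The rigid plates force a common final length, so the bronze is put into compression and the cast iron into tension, with equal and opposite forces P (no external load).
Equating the net (thermal + elastic) strains gives |α₁ − α₂|·ΔT = P·[1/(A₁E₁) + 1/(A₂E₂)].
|α₁ − α₂|·ΔT = 6.1×10⁻⁶ × 174 = 0.001061.
1/(A₁E₁) + 1/(A₂E₂) = 1/(2450×108×10³) + 1/(1825×115×10³) = 8.544×10⁻⁹ N⁻¹.
P = 0.001061 / 8.544×10⁻⁹ = 124200 N = 124.2 kN.
σ_{cast iron} = P/A₁ = 124200/2450 = 50.7 MPa, tensile.

σ ≈ 50.7 MPa (tensile)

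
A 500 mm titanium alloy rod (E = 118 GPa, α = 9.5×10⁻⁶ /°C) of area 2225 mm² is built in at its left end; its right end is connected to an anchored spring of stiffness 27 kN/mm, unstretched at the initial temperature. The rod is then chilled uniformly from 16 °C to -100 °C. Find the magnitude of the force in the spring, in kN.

P ≈ 14.1 kN

The unrestrained thermal change is αΔT L = 9.5×10⁻⁶ × 116 × 500 = 0.551 mm.
Let P be the tensile force in the spring. The rod extends elastically by PL/(AE) and the spring stretches by P/k; together these equal δ_free.
P [ L/(AE) + 1/k ] = δ_free → P [ 500/(2225×118×10³) + 1/(27×10³) ] = 0.551.
P = 0.551 / 3.894×10⁻⁵ = 14150 N.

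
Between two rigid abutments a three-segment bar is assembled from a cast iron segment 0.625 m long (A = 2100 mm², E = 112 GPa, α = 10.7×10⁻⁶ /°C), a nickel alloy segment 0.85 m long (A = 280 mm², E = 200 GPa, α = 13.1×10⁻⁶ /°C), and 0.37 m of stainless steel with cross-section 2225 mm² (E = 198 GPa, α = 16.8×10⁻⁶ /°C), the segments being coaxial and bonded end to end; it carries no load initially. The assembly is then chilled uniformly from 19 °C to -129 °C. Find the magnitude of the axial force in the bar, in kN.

P ≈ 190 kN (tensile)

If the supports were absent, the total length change would be Σ αᵢΔT Lᵢ = 10.7×10⁻⁶×148×625 + 13.1×10⁻⁶×148×850 + 16.8×10⁻⁶×148×370 = 3.558 mm.
The rigid supports impose zero overall length change; the single axial force P common to all segments must satisfy P Σ Lᵢ/(AᵢEᵢ) = δ_free.
Σ Lᵢ/(AᵢEᵢ) = 625/(2100×112×10³) + 850/(280×200×10³) + 370/(2225×198×10³) = 1.868×10⁻⁵ mm/N.
So P = 3.558 / 1.868×10⁻⁵ = 190.5 kN, tensile.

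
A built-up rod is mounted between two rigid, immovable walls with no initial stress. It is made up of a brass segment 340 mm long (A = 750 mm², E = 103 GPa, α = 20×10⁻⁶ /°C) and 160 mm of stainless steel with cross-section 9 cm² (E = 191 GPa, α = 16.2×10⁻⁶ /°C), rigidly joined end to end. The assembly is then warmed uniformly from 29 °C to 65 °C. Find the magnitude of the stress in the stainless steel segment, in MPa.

If the supports were absent, the total length change would be Σ αᵢΔT Lᵢ = 20×10⁻⁶×36×340 + 16.2×10⁻⁶×36×160 = 0.3381 mm.
The rigid supports impose zero overall length change; the single axial force P common to all segments must satisfy P Σ Lᵢ/(AᵢEᵢ) = δ_free.
Σ Lᵢ/(AᵢEᵢ) = 340/(750×103×10³) + 160/(900×191×10³) = 5.332×10⁻⁶ mm/N.
So P = 0.3381 / 5.332×10⁻⁶ = 63.41 kN, compressive.
σ_{stainless steel} = P / A = 63410 / 900 = 70.46 MPa.

σ ≈ 70.5 MPa (compressive)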